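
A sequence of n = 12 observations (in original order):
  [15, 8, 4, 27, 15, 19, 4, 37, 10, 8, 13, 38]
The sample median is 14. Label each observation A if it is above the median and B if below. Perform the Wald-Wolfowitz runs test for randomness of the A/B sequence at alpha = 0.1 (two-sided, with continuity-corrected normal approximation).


Step 1: Compute median = 14; label A = above, B = below.
Labels in order: ABBAAABABBBA  (n_A = 6, n_B = 6)
Step 2: Count runs R = 7.
Step 3: Under H0 (random ordering), E[R] = 2*n_A*n_B/(n_A+n_B) + 1 = 2*6*6/12 + 1 = 7.0000.
        Var[R] = 2*n_A*n_B*(2*n_A*n_B - n_A - n_B) / ((n_A+n_B)^2 * (n_A+n_B-1)) = 4320/1584 = 2.7273.
        SD[R] = 1.6514.
Step 4: R = E[R], so z = 0 with no continuity correction.
Step 5: Two-sided p-value via normal approximation = 2*(1 - Phi(|z|)) = 1.000000.
Step 6: alpha = 0.1. fail to reject H0.

R = 7, z = 0.0000, p = 1.000000, fail to reject H0.


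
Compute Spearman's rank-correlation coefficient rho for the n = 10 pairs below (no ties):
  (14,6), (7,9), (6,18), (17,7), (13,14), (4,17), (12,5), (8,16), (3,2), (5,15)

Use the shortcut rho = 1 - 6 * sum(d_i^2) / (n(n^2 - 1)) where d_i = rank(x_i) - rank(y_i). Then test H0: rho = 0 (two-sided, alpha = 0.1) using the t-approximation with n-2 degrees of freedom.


Step 1: Rank x and y separately (midranks; no ties here).
rank(x): 14->9, 7->5, 6->4, 17->10, 13->8, 4->2, 12->7, 8->6, 3->1, 5->3
rank(y): 6->3, 9->5, 18->10, 7->4, 14->6, 17->9, 5->2, 16->8, 2->1, 15->7
Step 2: d_i = R_x(i) - R_y(i); compute d_i^2.
  (9-3)^2=36, (5-5)^2=0, (4-10)^2=36, (10-4)^2=36, (8-6)^2=4, (2-9)^2=49, (7-2)^2=25, (6-8)^2=4, (1-1)^2=0, (3-7)^2=16
sum(d^2) = 206.
Step 3: rho = 1 - 6*206 / (10*(10^2 - 1)) = 1 - 1236/990 = -0.248485.
Step 4: Under H0, t = rho * sqrt((n-2)/(1-rho^2)) = -0.7256 ~ t(8).
Step 5: Two-sided p-value from the t-distribution with 8 df = 0.488776.
Step 6: alpha = 0.1. fail to reject H0.

rho = -0.2485, p = 0.488776, fail to reject H0 at alpha = 0.1.


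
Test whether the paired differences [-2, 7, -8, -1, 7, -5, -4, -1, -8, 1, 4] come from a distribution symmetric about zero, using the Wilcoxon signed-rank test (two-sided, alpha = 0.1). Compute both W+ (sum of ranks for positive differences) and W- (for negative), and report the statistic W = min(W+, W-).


Step 1: Drop any zero differences (none here) and take |d_i|.
|d| = [2, 7, 8, 1, 7, 5, 4, 1, 8, 1, 4]
Step 2: Midrank |d_i| (ties get averaged ranks).
ranks: |2|->4, |7|->8.5, |8|->10.5, |1|->2, |7|->8.5, |5|->7, |4|->5.5, |1|->2, |8|->10.5, |1|->2, |4|->5.5
Step 3: Attach original signs; sum ranks with positive sign and with negative sign.
W+ = 8.5 + 8.5 + 2 + 5.5 = 24.5
W- = 4 + 10.5 + 2 + 7 + 5.5 + 2 + 10.5 = 41.5
(Check: W+ + W- = 66 should equal n(n+1)/2 = 66.)
Step 4: Test statistic W = min(W+, W-) = 24.5.
Step 5: Ties in |d|, so use the tie-corrected normal approximation.
        E[W] = n(n+1)/4 = 11*12/4 = 33.
        Tie groups: |d|=1 (t=3), |d|=4 (t=2), |d|=7 (t=2), |d|=8 (t=2); sum(t^3 - t) = 42.
        Var[W] = n(n+1)(2n+1)/24 - sum(t^3-t)/48 = 3036/24 - 42/48 = 125.625.
        z = (W - E[W]) / sqrt(Var[W]) = (24.5 - 33) / 11.2083 = -0.7584.
        Two-sided p = 2*Phi(z) = 0.448230.
Step 6: alpha = 0.1. fail to reject H0.

W+ = 24.5, W- = 41.5, W = min = 24.5, p = 0.448230, fail to reject H0.


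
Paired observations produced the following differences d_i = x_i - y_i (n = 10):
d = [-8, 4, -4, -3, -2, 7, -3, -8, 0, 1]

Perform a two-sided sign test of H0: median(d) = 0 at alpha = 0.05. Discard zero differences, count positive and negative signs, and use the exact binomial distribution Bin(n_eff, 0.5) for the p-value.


Step 1: Discard zero differences. Original n = 10; n_eff = number of nonzero differences = 9.
Nonzero differences (with sign): -8, +4, -4, -3, -2, +7, -3, -8, +1
Step 2: Count signs: positive = 3, negative = 6.
Step 3: Under H0: P(positive) = 0.5, so the number of positives S ~ Bin(9, 0.5).
Step 4: Two-sided exact p-value = sum of Bin(9,0.5) probabilities at or below the observed probability = 0.507812.
Step 5: alpha = 0.05. fail to reject H0.

n_eff = 9, pos = 3, neg = 6, p = 0.507812, fail to reject H0.


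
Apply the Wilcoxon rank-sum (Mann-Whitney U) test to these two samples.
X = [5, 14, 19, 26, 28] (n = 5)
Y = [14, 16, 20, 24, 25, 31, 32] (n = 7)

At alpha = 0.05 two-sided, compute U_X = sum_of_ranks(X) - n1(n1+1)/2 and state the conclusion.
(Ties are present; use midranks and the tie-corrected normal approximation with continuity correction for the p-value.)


Step 1: Combine and sort all 12 observations; assign midranks.
sorted (value, group): (5,X), (14,X), (14,Y), (16,Y), (19,X), (20,Y), (24,Y), (25,Y), (26,X), (28,X), (31,Y), (32,Y)
ranks: 5->1, 14->2.5, 14->2.5, 16->4, 19->5, 20->6, 24->7, 25->8, 26->9, 28->10, 31->11, 32->12
Step 2: Rank sum for X: R1 = 1 + 2.5 + 5 + 9 + 10 = 27.5.
Step 3: U_X = R1 - n1(n1+1)/2 = 27.5 - 5*6/2 = 27.5 - 15 = 12.5.
       U_Y = n1*n2 - U_X = 35 - 12.5 = 22.5.
Step 4: Ties are present, so use the tie-corrected normal approximation (with continuity correction) for the p-value.
Step 5: p-value = 0.464120; compare to alpha = 0.05. fail to reject H0.

U_X = 12.5, p = 0.464120, fail to reject H0 at alpha = 0.05.


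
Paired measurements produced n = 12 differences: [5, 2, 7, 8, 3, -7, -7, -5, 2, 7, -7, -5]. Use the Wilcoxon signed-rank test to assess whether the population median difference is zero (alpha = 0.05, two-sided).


Step 1: Drop any zero differences (none here) and take |d_i|.
|d| = [5, 2, 7, 8, 3, 7, 7, 5, 2, 7, 7, 5]
Step 2: Midrank |d_i| (ties get averaged ranks).
ranks: |5|->5, |2|->1.5, |7|->9, |8|->12, |3|->3, |7|->9, |7|->9, |5|->5, |2|->1.5, |7|->9, |7|->9, |5|->5
Step 3: Attach original signs; sum ranks with positive sign and with negative sign.
W+ = 5 + 1.5 + 9 + 12 + 3 + 1.5 + 9 = 41
W- = 9 + 9 + 5 + 9 + 5 = 37
(Check: W+ + W- = 78 should equal n(n+1)/2 = 78.)
Step 4: Test statistic W = min(W+, W-) = 37.
Step 5: Ties in |d|, so use the tie-corrected normal approximation.
        E[W] = n(n+1)/4 = 12*13/4 = 39.
        Tie groups: |d|=2 (t=2), |d|=5 (t=3), |d|=7 (t=5); sum(t^3 - t) = 150.
        Var[W] = n(n+1)(2n+1)/24 - sum(t^3-t)/48 = 3900/24 - 150/48 = 159.375.
        z = (W - E[W]) / sqrt(Var[W]) = (37 - 39) / 12.6244 = -0.1584.
        Two-sided p = 2*Phi(z) = 0.874123.
Step 6: alpha = 0.05. fail to reject H0.

W+ = 41, W- = 37, W = min = 37, p = 0.874123, fail to reject H0.


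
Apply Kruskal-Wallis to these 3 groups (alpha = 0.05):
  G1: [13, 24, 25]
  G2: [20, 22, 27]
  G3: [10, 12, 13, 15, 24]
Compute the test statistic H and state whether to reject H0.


Step 1: Combine all N = 11 observations and assign midranks.
sorted (value, group, rank): (10,G3,1), (12,G3,2), (13,G1,3.5), (13,G3,3.5), (15,G3,5), (20,G2,6), (22,G2,7), (24,G1,8.5), (24,G3,8.5), (25,G1,10), (27,G2,11)
Step 2: Sum ranks within each group.
R_1 = 22 (n_1 = 3)
R_2 = 24 (n_2 = 3)
R_3 = 20 (n_3 = 5)
Step 3: H = 12/(N(N+1)) * sum(R_i^2/n_i) - 3(N+1)
     = 12/(11*12) * (22^2/3 + 24^2/3 + 20^2/5) - 3*12
     = 0.090909 * 433.333 - 36
     = 3.393939.
Step 4: Ties present; correction factor C = 1 - 12/(11^3 - 11) = 0.990909. Corrected H = 3.393939 / 0.990909 = 3.425076.
Step 5: Under H0, H ~ chi^2(2); p-value = 0.180407.
Step 6: alpha = 0.05. fail to reject H0.

H = 3.4251, df = 2, p = 0.180407, fail to reject H0.


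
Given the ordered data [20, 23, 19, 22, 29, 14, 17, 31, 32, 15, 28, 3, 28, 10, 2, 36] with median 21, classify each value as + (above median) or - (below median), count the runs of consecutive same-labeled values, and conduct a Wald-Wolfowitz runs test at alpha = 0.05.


Step 1: Compute median = 21; label A = above, B = below.
Labels in order: BABAABBAABABABBA  (n_A = 8, n_B = 8)
Step 2: Count runs R = 12.
Step 3: Under H0 (random ordering), E[R] = 2*n_A*n_B/(n_A+n_B) + 1 = 2*8*8/16 + 1 = 9.0000.
        Var[R] = 2*n_A*n_B*(2*n_A*n_B - n_A - n_B) / ((n_A+n_B)^2 * (n_A+n_B-1)) = 14336/3840 = 3.7333.
        SD[R] = 1.9322.
Step 4: Continuity-corrected z = (R - 0.5 - E[R]) / SD[R] = (12 - 0.5 - 9.0000) / 1.9322 = 1.2939.
Step 5: Two-sided p-value via normal approximation = 2*(1 - Phi(|z|)) = 0.195709.
Step 6: alpha = 0.05. fail to reject H0.

R = 12, z = 1.2939, p = 0.195709, fail to reject H0.


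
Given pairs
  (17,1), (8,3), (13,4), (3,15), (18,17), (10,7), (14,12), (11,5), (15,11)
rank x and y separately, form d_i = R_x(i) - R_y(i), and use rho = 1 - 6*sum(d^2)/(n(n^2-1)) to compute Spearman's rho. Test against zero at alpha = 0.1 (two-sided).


Step 1: Rank x and y separately (midranks; no ties here).
rank(x): 17->8, 8->2, 13->5, 3->1, 18->9, 10->3, 14->6, 11->4, 15->7
rank(y): 1->1, 3->2, 4->3, 15->8, 17->9, 7->5, 12->7, 5->4, 11->6
Step 2: d_i = R_x(i) - R_y(i); compute d_i^2.
  (8-1)^2=49, (2-2)^2=0, (5-3)^2=4, (1-8)^2=49, (9-9)^2=0, (3-5)^2=4, (6-7)^2=1, (4-4)^2=0, (7-6)^2=1
sum(d^2) = 108.
Step 3: rho = 1 - 6*108 / (9*(9^2 - 1)) = 1 - 648/720 = 0.100000.
Step 4: Under H0, t = rho * sqrt((n-2)/(1-rho^2)) = 0.2659 ~ t(7).
Step 5: Two-sided p-value from the t-distribution with 7 df = 0.797972.
Step 6: alpha = 0.1. fail to reject H0.

rho = 0.1000, p = 0.797972, fail to reject H0 at alpha = 0.1.


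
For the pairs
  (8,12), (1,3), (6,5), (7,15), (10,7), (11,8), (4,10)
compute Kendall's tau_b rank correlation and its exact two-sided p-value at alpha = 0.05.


Step 1: Enumerate the 21 unordered pairs (i,j) with i<j and classify each by sign(x_j-x_i) * sign(y_j-y_i).
  (1,2):dx=-7,dy=-9->C; (1,3):dx=-2,dy=-7->C; (1,4):dx=-1,dy=+3->D; (1,5):dx=+2,dy=-5->D
  (1,6):dx=+3,dy=-4->D; (1,7):dx=-4,dy=-2->C; (2,3):dx=+5,dy=+2->C; (2,4):dx=+6,dy=+12->C
  (2,5):dx=+9,dy=+4->C; (2,6):dx=+10,dy=+5->C; (2,7):dx=+3,dy=+7->C; (3,4):dx=+1,dy=+10->C
  (3,5):dx=+4,dy=+2->C; (3,6):dx=+5,dy=+3->C; (3,7):dx=-2,dy=+5->D; (4,5):dx=+3,dy=-8->D
  (4,6):dx=+4,dy=-7->D; (4,7):dx=-3,dy=-5->C; (5,6):dx=+1,dy=+1->C; (5,7):dx=-6,dy=+3->D
  (6,7):dx=-7,dy=+2->D
Step 2: C = 13, D = 8, total pairs = 21.
Step 3: tau = (C - D)/(n(n-1)/2) = (13 - 8)/21 = 0.238095.
Step 4: Exact two-sided p-value (enumerate n! = 5040 permutations of y under H0): p = 0.561905.
Step 5: alpha = 0.05. fail to reject H0.

tau_b = 0.2381 (C=13, D=8), p = 0.561905, fail to reject H0.


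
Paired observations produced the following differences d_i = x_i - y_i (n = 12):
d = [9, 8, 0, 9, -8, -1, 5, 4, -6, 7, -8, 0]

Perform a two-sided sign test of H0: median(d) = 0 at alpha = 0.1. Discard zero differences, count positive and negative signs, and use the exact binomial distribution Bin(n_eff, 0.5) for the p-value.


Step 1: Discard zero differences. Original n = 12; n_eff = number of nonzero differences = 10.
Nonzero differences (with sign): +9, +8, +9, -8, -1, +5, +4, -6, +7, -8
Step 2: Count signs: positive = 6, negative = 4.
Step 3: Under H0: P(positive) = 0.5, so the number of positives S ~ Bin(10, 0.5).
Step 4: Two-sided exact p-value = sum of Bin(10,0.5) probabilities at or below the observed probability = 0.753906.
Step 5: alpha = 0.1. fail to reject H0.

n_eff = 10, pos = 6, neg = 4, p = 0.753906, fail to reject H0.


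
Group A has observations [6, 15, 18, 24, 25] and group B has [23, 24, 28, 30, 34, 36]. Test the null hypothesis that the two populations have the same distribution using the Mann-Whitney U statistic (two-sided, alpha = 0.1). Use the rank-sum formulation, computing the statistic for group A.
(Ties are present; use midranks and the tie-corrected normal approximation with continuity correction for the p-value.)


Step 1: Combine and sort all 11 observations; assign midranks.
sorted (value, group): (6,X), (15,X), (18,X), (23,Y), (24,X), (24,Y), (25,X), (28,Y), (30,Y), (34,Y), (36,Y)
ranks: 6->1, 15->2, 18->3, 23->4, 24->5.5, 24->5.5, 25->7, 28->8, 30->9, 34->10, 36->11
Step 2: Rank sum for X: R1 = 1 + 2 + 3 + 5.5 + 7 = 18.5.
Step 3: U_X = R1 - n1(n1+1)/2 = 18.5 - 5*6/2 = 18.5 - 15 = 3.5.
       U_Y = n1*n2 - U_X = 30 - 3.5 = 26.5.
Step 4: Ties are present, so use the tie-corrected normal approximation (with continuity correction) for the p-value.
Step 5: p-value = 0.044126; compare to alpha = 0.1. reject H0.

U_X = 3.5, p = 0.044126, reject H0 at alpha = 0.1.


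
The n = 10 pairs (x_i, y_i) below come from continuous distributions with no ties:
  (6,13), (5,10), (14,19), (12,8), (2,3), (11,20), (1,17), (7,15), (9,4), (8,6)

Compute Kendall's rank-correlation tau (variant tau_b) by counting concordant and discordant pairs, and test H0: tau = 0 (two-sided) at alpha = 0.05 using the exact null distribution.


Step 1: Enumerate the 45 unordered pairs (i,j) with i<j and classify each by sign(x_j-x_i) * sign(y_j-y_i).
  (1,2):dx=-1,dy=-3->C; (1,3):dx=+8,dy=+6->C; (1,4):dx=+6,dy=-5->D; (1,5):dx=-4,dy=-10->C
  (1,6):dx=+5,dy=+7->C; (1,7):dx=-5,dy=+4->D; (1,8):dx=+1,dy=+2->C; (1,9):dx=+3,dy=-9->D
  (1,10):dx=+2,dy=-7->D; (2,3):dx=+9,dy=+9->C; (2,4):dx=+7,dy=-2->D; (2,5):dx=-3,dy=-7->C
  (2,6):dx=+6,dy=+10->C; (2,7):dx=-4,dy=+7->D; (2,8):dx=+2,dy=+5->C; (2,9):dx=+4,dy=-6->D
  (2,10):dx=+3,dy=-4->D; (3,4):dx=-2,dy=-11->C; (3,5):dx=-12,dy=-16->C; (3,6):dx=-3,dy=+1->D
  (3,7):dx=-13,dy=-2->C; (3,8):dx=-7,dy=-4->C; (3,9):dx=-5,dy=-15->C; (3,10):dx=-6,dy=-13->C
  (4,5):dx=-10,dy=-5->C; (4,6):dx=-1,dy=+12->D; (4,7):dx=-11,dy=+9->D; (4,8):dx=-5,dy=+7->D
  (4,9):dx=-3,dy=-4->C; (4,10):dx=-4,dy=-2->C; (5,6):dx=+9,dy=+17->C; (5,7):dx=-1,dy=+14->D
  (5,8):dx=+5,dy=+12->C; (5,9):dx=+7,dy=+1->C; (5,10):dx=+6,dy=+3->C; (6,7):dx=-10,dy=-3->C
  (6,8):dx=-4,dy=-5->C; (6,9):dx=-2,dy=-16->C; (6,10):dx=-3,dy=-14->C; (7,8):dx=+6,dy=-2->D
  (7,9):dx=+8,dy=-13->D; (7,10):dx=+7,dy=-11->D; (8,9):dx=+2,dy=-11->D; (8,10):dx=+1,dy=-9->D
  (9,10):dx=-1,dy=+2->D
Step 2: C = 26, D = 19, total pairs = 45.
Step 3: tau = (C - D)/(n(n-1)/2) = (26 - 19)/45 = 0.155556.
Step 4: Exact two-sided p-value (enumerate n! = 3628800 permutations of y under H0): p = 0.600654.
Step 5: alpha = 0.05. fail to reject H0.

tau_b = 0.1556 (C=26, D=19), p = 0.600654, fail to reject H0.


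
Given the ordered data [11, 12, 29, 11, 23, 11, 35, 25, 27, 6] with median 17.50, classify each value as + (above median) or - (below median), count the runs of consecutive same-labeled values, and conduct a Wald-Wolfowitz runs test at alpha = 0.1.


Step 1: Compute median = 17.50; label A = above, B = below.
Labels in order: BBABABAAAB  (n_A = 5, n_B = 5)
Step 2: Count runs R = 7.
Step 3: Under H0 (random ordering), E[R] = 2*n_A*n_B/(n_A+n_B) + 1 = 2*5*5/10 + 1 = 6.0000.
        Var[R] = 2*n_A*n_B*(2*n_A*n_B - n_A - n_B) / ((n_A+n_B)^2 * (n_A+n_B-1)) = 2000/900 = 2.2222.
        SD[R] = 1.4907.
Step 4: Continuity-corrected z = (R - 0.5 - E[R]) / SD[R] = (7 - 0.5 - 6.0000) / 1.4907 = 0.3354.
Step 5: Two-sided p-value via normal approximation = 2*(1 - Phi(|z|)) = 0.737316.
Step 6: alpha = 0.1. fail to reject H0.

R = 7, z = 0.3354, p = 0.737316, fail to reject H0.


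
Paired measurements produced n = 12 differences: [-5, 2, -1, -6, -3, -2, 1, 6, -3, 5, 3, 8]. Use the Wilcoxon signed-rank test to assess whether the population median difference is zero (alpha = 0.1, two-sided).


Step 1: Drop any zero differences (none here) and take |d_i|.
|d| = [5, 2, 1, 6, 3, 2, 1, 6, 3, 5, 3, 8]
Step 2: Midrank |d_i| (ties get averaged ranks).
ranks: |5|->8.5, |2|->3.5, |1|->1.5, |6|->10.5, |3|->6, |2|->3.5, |1|->1.5, |6|->10.5, |3|->6, |5|->8.5, |3|->6, |8|->12
Step 3: Attach original signs; sum ranks with positive sign and with negative sign.
W+ = 3.5 + 1.5 + 10.5 + 8.5 + 6 + 12 = 42
W- = 8.5 + 1.5 + 10.5 + 6 + 3.5 + 6 = 36
(Check: W+ + W- = 78 should equal n(n+1)/2 = 78.)
Step 4: Test statistic W = min(W+, W-) = 36.
Step 5: Ties in |d|, so use the tie-corrected normal approximation.
        E[W] = n(n+1)/4 = 12*13/4 = 39.
        Tie groups: |d|=1 (t=2), |d|=2 (t=2), |d|=3 (t=3), |d|=5 (t=2), |d|=6 (t=2); sum(t^3 - t) = 48.
        Var[W] = n(n+1)(2n+1)/24 - sum(t^3-t)/48 = 3900/24 - 48/48 = 161.5.
        z = (W - E[W]) / sqrt(Var[W]) = (36 - 39) / 12.7083 = -0.2361.
        Two-sided p = 2*Phi(z) = 0.813381.
Step 6: alpha = 0.1. fail to reject H0.

W+ = 42, W- = 36, W = min = 36, p = 0.813381, fail to reject H0.


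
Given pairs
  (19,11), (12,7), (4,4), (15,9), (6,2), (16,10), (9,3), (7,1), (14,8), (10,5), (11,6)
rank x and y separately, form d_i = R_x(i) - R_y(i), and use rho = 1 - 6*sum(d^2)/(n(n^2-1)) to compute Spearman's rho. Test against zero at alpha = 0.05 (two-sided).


Step 1: Rank x and y separately (midranks; no ties here).
rank(x): 19->11, 12->7, 4->1, 15->9, 6->2, 16->10, 9->4, 7->3, 14->8, 10->5, 11->6
rank(y): 11->11, 7->7, 4->4, 9->9, 2->2, 10->10, 3->3, 1->1, 8->8, 5->5, 6->6
Step 2: d_i = R_x(i) - R_y(i); compute d_i^2.
  (11-11)^2=0, (7-7)^2=0, (1-4)^2=9, (9-9)^2=0, (2-2)^2=0, (10-10)^2=0, (4-3)^2=1, (3-1)^2=4, (8-8)^2=0, (5-5)^2=0, (6-6)^2=0
sum(d^2) = 14.
Step 3: rho = 1 - 6*14 / (11*(11^2 - 1)) = 1 - 84/1320 = 0.936364.
Step 4: Under H0, t = rho * sqrt((n-2)/(1-rho^2)) = 8.0024 ~ t(9).
Step 5: Two-sided p-value from the t-distribution with 9 df = 0.000022.
Step 6: alpha = 0.05. reject H0.

rho = 0.9364, p = 0.000022, reject H0 at alpha = 0.05.


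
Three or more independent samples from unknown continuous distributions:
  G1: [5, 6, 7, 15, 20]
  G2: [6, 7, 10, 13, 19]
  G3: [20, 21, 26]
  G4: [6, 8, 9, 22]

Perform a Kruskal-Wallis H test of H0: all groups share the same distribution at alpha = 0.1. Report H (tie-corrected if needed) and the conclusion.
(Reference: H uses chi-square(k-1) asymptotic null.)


Step 1: Combine all N = 17 observations and assign midranks.
sorted (value, group, rank): (5,G1,1), (6,G1,3), (6,G2,3), (6,G4,3), (7,G1,5.5), (7,G2,5.5), (8,G4,7), (9,G4,8), (10,G2,9), (13,G2,10), (15,G1,11), (19,G2,12), (20,G1,13.5), (20,G3,13.5), (21,G3,15), (22,G4,16), (26,G3,17)
Step 2: Sum ranks within each group.
R_1 = 34 (n_1 = 5)
R_2 = 39.5 (n_2 = 5)
R_3 = 45.5 (n_3 = 3)
R_4 = 34 (n_4 = 4)
Step 3: H = 12/(N(N+1)) * sum(R_i^2/n_i) - 3(N+1)
     = 12/(17*18) * (34^2/5 + 39.5^2/5 + 45.5^2/3 + 34^2/4) - 3*18
     = 0.039216 * 1522.33 - 54
     = 5.699346.
Step 4: Ties present; correction factor C = 1 - 36/(17^3 - 17) = 0.992647. Corrected H = 5.699346 / 0.992647 = 5.741564.
Step 5: Under H0, H ~ chi^2(3); p-value = 0.124883.
Step 6: alpha = 0.1. fail to reject H0.

H = 5.7416, df = 3, p = 0.124883, fail to reject H0.


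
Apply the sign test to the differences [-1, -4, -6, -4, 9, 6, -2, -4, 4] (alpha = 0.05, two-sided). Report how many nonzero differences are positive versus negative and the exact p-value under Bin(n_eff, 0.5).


Step 1: Discard zero differences. Original n = 9; n_eff = number of nonzero differences = 9.
Nonzero differences (with sign): -1, -4, -6, -4, +9, +6, -2, -4, +4
Step 2: Count signs: positive = 3, negative = 6.
Step 3: Under H0: P(positive) = 0.5, so the number of positives S ~ Bin(9, 0.5).
Step 4: Two-sided exact p-value = sum of Bin(9,0.5) probabilities at or below the observed probability = 0.507812.
Step 5: alpha = 0.05. fail to reject H0.

n_eff = 9, pos = 3, neg = 6, p = 0.507812, fail to reject H0.


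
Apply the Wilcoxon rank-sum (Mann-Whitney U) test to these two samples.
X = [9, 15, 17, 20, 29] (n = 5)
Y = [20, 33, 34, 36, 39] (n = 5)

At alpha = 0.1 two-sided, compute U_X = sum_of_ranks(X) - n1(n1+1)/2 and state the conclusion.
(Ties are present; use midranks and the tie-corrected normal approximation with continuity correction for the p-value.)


Step 1: Combine and sort all 10 observations; assign midranks.
sorted (value, group): (9,X), (15,X), (17,X), (20,X), (20,Y), (29,X), (33,Y), (34,Y), (36,Y), (39,Y)
ranks: 9->1, 15->2, 17->3, 20->4.5, 20->4.5, 29->6, 33->7, 34->8, 36->9, 39->10
Step 2: Rank sum for X: R1 = 1 + 2 + 3 + 4.5 + 6 = 16.5.
Step 3: U_X = R1 - n1(n1+1)/2 = 16.5 - 5*6/2 = 16.5 - 15 = 1.5.
       U_Y = n1*n2 - U_X = 25 - 1.5 = 23.5.
Step 4: Ties are present, so use the tie-corrected normal approximation (with continuity correction) for the p-value.
Step 5: p-value = 0.027803; compare to alpha = 0.1. reject H0.

U_X = 1.5, p = 0.027803, reject H0 at alpha = 0.1.


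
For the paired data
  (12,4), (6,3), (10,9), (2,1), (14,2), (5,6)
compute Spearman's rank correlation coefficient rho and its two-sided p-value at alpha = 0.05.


Step 1: Rank x and y separately (midranks; no ties here).
rank(x): 12->5, 6->3, 10->4, 2->1, 14->6, 5->2
rank(y): 4->4, 3->3, 9->6, 1->1, 2->2, 6->5
Step 2: d_i = R_x(i) - R_y(i); compute d_i^2.
  (5-4)^2=1, (3-3)^2=0, (4-6)^2=4, (1-1)^2=0, (6-2)^2=16, (2-5)^2=9
sum(d^2) = 30.
Step 3: rho = 1 - 6*30 / (6*(6^2 - 1)) = 1 - 180/210 = 0.142857.
Step 4: Under H0, t = rho * sqrt((n-2)/(1-rho^2)) = 0.2887 ~ t(4).
Step 5: Two-sided p-value from the t-distribution with 4 df = 0.787172.
Step 6: alpha = 0.05. fail to reject H0.

rho = 0.1429, p = 0.787172, fail to reject H0 at alpha = 0.05.


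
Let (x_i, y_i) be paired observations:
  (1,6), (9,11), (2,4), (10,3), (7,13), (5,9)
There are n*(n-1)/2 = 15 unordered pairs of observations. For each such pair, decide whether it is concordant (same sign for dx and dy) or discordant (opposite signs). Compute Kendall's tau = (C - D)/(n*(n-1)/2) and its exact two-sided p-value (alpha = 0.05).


Step 1: Enumerate the 15 unordered pairs (i,j) with i<j and classify each by sign(x_j-x_i) * sign(y_j-y_i).
  (1,2):dx=+8,dy=+5->C; (1,3):dx=+1,dy=-2->D; (1,4):dx=+9,dy=-3->D; (1,5):dx=+6,dy=+7->C
  (1,6):dx=+4,dy=+3->C; (2,3):dx=-7,dy=-7->C; (2,4):dx=+1,dy=-8->D; (2,5):dx=-2,dy=+2->D
  (2,6):dx=-4,dy=-2->C; (3,4):dx=+8,dy=-1->D; (3,5):dx=+5,dy=+9->C; (3,6):dx=+3,dy=+5->C
  (4,5):dx=-3,dy=+10->D; (4,6):dx=-5,dy=+6->D; (5,6):dx=-2,dy=-4->C
Step 2: C = 8, D = 7, total pairs = 15.
Step 3: tau = (C - D)/(n(n-1)/2) = (8 - 7)/15 = 0.066667.
Step 4: Exact two-sided p-value (enumerate n! = 720 permutations of y under H0): p = 1.000000.
Step 5: alpha = 0.05. fail to reject H0.

tau_b = 0.0667 (C=8, D=7), p = 1.000000, fail to reject H0.


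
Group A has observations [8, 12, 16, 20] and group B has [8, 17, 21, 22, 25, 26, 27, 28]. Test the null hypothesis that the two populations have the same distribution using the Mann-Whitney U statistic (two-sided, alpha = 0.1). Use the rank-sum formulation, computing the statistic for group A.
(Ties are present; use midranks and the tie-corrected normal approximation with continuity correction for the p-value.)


Step 1: Combine and sort all 12 observations; assign midranks.
sorted (value, group): (8,X), (8,Y), (12,X), (16,X), (17,Y), (20,X), (21,Y), (22,Y), (25,Y), (26,Y), (27,Y), (28,Y)
ranks: 8->1.5, 8->1.5, 12->3, 16->4, 17->5, 20->6, 21->7, 22->8, 25->9, 26->10, 27->11, 28->12
Step 2: Rank sum for X: R1 = 1.5 + 3 + 4 + 6 = 14.5.
Step 3: U_X = R1 - n1(n1+1)/2 = 14.5 - 4*5/2 = 14.5 - 10 = 4.5.
       U_Y = n1*n2 - U_X = 32 - 4.5 = 27.5.
Step 4: Ties are present, so use the tie-corrected normal approximation (with continuity correction) for the p-value.
Step 5: p-value = 0.061271; compare to alpha = 0.1. reject H0.

U_X = 4.5, p = 0.061271, reject H0 at alpha = 0.1.


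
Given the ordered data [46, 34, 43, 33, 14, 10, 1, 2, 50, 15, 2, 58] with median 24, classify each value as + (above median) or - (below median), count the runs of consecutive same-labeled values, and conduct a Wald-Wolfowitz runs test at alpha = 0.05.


Step 1: Compute median = 24; label A = above, B = below.
Labels in order: AAAABBBBABBA  (n_A = 6, n_B = 6)
Step 2: Count runs R = 5.
Step 3: Under H0 (random ordering), E[R] = 2*n_A*n_B/(n_A+n_B) + 1 = 2*6*6/12 + 1 = 7.0000.
        Var[R] = 2*n_A*n_B*(2*n_A*n_B - n_A - n_B) / ((n_A+n_B)^2 * (n_A+n_B-1)) = 4320/1584 = 2.7273.
        SD[R] = 1.6514.
Step 4: Continuity-corrected z = (R + 0.5 - E[R]) / SD[R] = (5 + 0.5 - 7.0000) / 1.6514 = -0.9083.
Step 5: Two-sided p-value via normal approximation = 2*(1 - Phi(|z|)) = 0.363722.
Step 6: alpha = 0.05. fail to reject H0.

R = 5, z = -0.9083, p = 0.363722, fail to reject H0.


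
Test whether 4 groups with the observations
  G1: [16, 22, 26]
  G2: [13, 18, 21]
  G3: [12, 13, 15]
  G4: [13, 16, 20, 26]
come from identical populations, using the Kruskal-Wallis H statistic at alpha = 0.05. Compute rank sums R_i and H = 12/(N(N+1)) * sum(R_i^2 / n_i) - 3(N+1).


Step 1: Combine all N = 13 observations and assign midranks.
sorted (value, group, rank): (12,G3,1), (13,G2,3), (13,G3,3), (13,G4,3), (15,G3,5), (16,G1,6.5), (16,G4,6.5), (18,G2,8), (20,G4,9), (21,G2,10), (22,G1,11), (26,G1,12.5), (26,G4,12.5)
Step 2: Sum ranks within each group.
R_1 = 30 (n_1 = 3)
R_2 = 21 (n_2 = 3)
R_3 = 9 (n_3 = 3)
R_4 = 31 (n_4 = 4)
Step 3: H = 12/(N(N+1)) * sum(R_i^2/n_i) - 3(N+1)
     = 12/(13*14) * (30^2/3 + 21^2/3 + 9^2/3 + 31^2/4) - 3*14
     = 0.065934 * 714.25 - 42
     = 5.093407.
Step 4: Ties present; correction factor C = 1 - 36/(13^3 - 13) = 0.983516. Corrected H = 5.093407 / 0.983516 = 5.178771.
Step 5: Under H0, H ~ chi^2(3); p-value = 0.159165.
Step 6: alpha = 0.05. fail to reject H0.

H = 5.1788, df = 3, p = 0.159165, fail to reject H0.


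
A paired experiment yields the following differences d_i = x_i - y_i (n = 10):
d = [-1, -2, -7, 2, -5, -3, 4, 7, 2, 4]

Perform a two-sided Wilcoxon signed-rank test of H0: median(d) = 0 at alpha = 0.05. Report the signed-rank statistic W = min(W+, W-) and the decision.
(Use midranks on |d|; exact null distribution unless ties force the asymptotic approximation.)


Step 1: Drop any zero differences (none here) and take |d_i|.
|d| = [1, 2, 7, 2, 5, 3, 4, 7, 2, 4]
Step 2: Midrank |d_i| (ties get averaged ranks).
ranks: |1|->1, |2|->3, |7|->9.5, |2|->3, |5|->8, |3|->5, |4|->6.5, |7|->9.5, |2|->3, |4|->6.5
Step 3: Attach original signs; sum ranks with positive sign and with negative sign.
W+ = 3 + 6.5 + 9.5 + 3 + 6.5 = 28.5
W- = 1 + 3 + 9.5 + 8 + 5 = 26.5
(Check: W+ + W- = 55 should equal n(n+1)/2 = 55.)
Step 4: Test statistic W = min(W+, W-) = 26.5.
Step 5: Ties in |d|, so use the tie-corrected normal approximation.
        E[W] = n(n+1)/4 = 10*11/4 = 27.5.
        Tie groups: |d|=2 (t=3), |d|=4 (t=2), |d|=7 (t=2); sum(t^3 - t) = 36.
        Var[W] = n(n+1)(2n+1)/24 - sum(t^3-t)/48 = 2310/24 - 36/48 = 95.5.
        z = (W - E[W]) / sqrt(Var[W]) = (26.5 - 27.5) / 9.7724 = -0.1023.
        Two-sided p = 2*Phi(z) = 0.918496.
Step 6: alpha = 0.05. fail to reject H0.

W+ = 28.5, W- = 26.5, W = min = 26.5, p = 0.918496, fail to reject H0.


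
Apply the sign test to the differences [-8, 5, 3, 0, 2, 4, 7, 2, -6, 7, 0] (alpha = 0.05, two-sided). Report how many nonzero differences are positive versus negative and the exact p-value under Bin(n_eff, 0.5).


Step 1: Discard zero differences. Original n = 11; n_eff = number of nonzero differences = 9.
Nonzero differences (with sign): -8, +5, +3, +2, +4, +7, +2, -6, +7
Step 2: Count signs: positive = 7, negative = 2.
Step 3: Under H0: P(positive) = 0.5, so the number of positives S ~ Bin(9, 0.5).
Step 4: Two-sided exact p-value = sum of Bin(9,0.5) probabilities at or below the observed probability = 0.179688.
Step 5: alpha = 0.05. fail to reject H0.

n_eff = 9, pos = 7, neg = 2, p = 0.179688, fail to reject H0.


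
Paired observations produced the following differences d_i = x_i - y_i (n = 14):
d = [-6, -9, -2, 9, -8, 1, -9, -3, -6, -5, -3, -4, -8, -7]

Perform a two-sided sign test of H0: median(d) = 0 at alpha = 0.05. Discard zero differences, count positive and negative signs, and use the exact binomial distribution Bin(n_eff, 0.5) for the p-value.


Step 1: Discard zero differences. Original n = 14; n_eff = number of nonzero differences = 14.
Nonzero differences (with sign): -6, -9, -2, +9, -8, +1, -9, -3, -6, -5, -3, -4, -8, -7
Step 2: Count signs: positive = 2, negative = 12.
Step 3: Under H0: P(positive) = 0.5, so the number of positives S ~ Bin(14, 0.5).
Step 4: Two-sided exact p-value = sum of Bin(14,0.5) probabilities at or below the observed probability = 0.012939.
Step 5: alpha = 0.05. reject H0.

n_eff = 14, pos = 2, neg = 12, p = 0.012939, reject H0.


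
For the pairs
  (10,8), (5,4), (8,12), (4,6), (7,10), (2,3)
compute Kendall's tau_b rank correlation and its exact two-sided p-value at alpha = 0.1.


Step 1: Enumerate the 15 unordered pairs (i,j) with i<j and classify each by sign(x_j-x_i) * sign(y_j-y_i).
  (1,2):dx=-5,dy=-4->C; (1,3):dx=-2,dy=+4->D; (1,4):dx=-6,dy=-2->C; (1,5):dx=-3,dy=+2->D
  (1,6):dx=-8,dy=-5->C; (2,3):dx=+3,dy=+8->C; (2,4):dx=-1,dy=+2->D; (2,5):dx=+2,dy=+6->C
  (2,6):dx=-3,dy=-1->C; (3,4):dx=-4,dy=-6->C; (3,5):dx=-1,dy=-2->C; (3,6):dx=-6,dy=-9->C
  (4,5):dx=+3,dy=+4->C; (4,6):dx=-2,dy=-3->C; (5,6):dx=-5,dy=-7->C
Step 2: C = 12, D = 3, total pairs = 15.
Step 3: tau = (C - D)/(n(n-1)/2) = (12 - 3)/15 = 0.600000.
Step 4: Exact two-sided p-value (enumerate n! = 720 permutations of y under H0): p = 0.136111.
Step 5: alpha = 0.1. fail to reject H0.

tau_b = 0.6000 (C=12, D=3), p = 0.136111, fail to reject H0.


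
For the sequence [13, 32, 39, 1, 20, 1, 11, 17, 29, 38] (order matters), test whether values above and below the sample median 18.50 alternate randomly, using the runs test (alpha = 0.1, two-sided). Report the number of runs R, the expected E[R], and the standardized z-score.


Step 1: Compute median = 18.50; label A = above, B = below.
Labels in order: BAABABBBAA  (n_A = 5, n_B = 5)
Step 2: Count runs R = 6.
Step 3: Under H0 (random ordering), E[R] = 2*n_A*n_B/(n_A+n_B) + 1 = 2*5*5/10 + 1 = 6.0000.
        Var[R] = 2*n_A*n_B*(2*n_A*n_B - n_A - n_B) / ((n_A+n_B)^2 * (n_A+n_B-1)) = 2000/900 = 2.2222.
        SD[R] = 1.4907.
Step 4: R = E[R], so z = 0 with no continuity correction.
Step 5: Two-sided p-value via normal approximation = 2*(1 - Phi(|z|)) = 1.000000.
Step 6: alpha = 0.1. fail to reject H0.

R = 6, z = 0.0000, p = 1.000000, fail to reject H0.


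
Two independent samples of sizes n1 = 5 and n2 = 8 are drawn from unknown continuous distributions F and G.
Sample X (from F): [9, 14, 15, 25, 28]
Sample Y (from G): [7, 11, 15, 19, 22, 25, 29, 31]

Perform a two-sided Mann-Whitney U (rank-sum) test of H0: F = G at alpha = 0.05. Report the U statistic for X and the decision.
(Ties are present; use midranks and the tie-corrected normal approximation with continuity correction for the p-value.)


Step 1: Combine and sort all 13 observations; assign midranks.
sorted (value, group): (7,Y), (9,X), (11,Y), (14,X), (15,X), (15,Y), (19,Y), (22,Y), (25,X), (25,Y), (28,X), (29,Y), (31,Y)
ranks: 7->1, 9->2, 11->3, 14->4, 15->5.5, 15->5.5, 19->7, 22->8, 25->9.5, 25->9.5, 28->11, 29->12, 31->13
Step 2: Rank sum for X: R1 = 2 + 4 + 5.5 + 9.5 + 11 = 32.
Step 3: U_X = R1 - n1(n1+1)/2 = 32 - 5*6/2 = 32 - 15 = 17.
       U_Y = n1*n2 - U_X = 40 - 17 = 23.
Step 4: Ties are present, so use the tie-corrected normal approximation (with continuity correction) for the p-value.
Step 5: p-value = 0.713640; compare to alpha = 0.05. fail to reject H0.

U_X = 17, p = 0.713640, fail to reject H0 at alpha = 0.05.


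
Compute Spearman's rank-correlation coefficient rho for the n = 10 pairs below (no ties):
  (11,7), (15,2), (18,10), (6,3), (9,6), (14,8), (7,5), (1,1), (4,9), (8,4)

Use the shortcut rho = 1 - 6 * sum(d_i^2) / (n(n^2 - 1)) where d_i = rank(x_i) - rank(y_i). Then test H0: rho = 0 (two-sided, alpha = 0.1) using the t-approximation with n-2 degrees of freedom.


Step 1: Rank x and y separately (midranks; no ties here).
rank(x): 11->7, 15->9, 18->10, 6->3, 9->6, 14->8, 7->4, 1->1, 4->2, 8->5
rank(y): 7->7, 2->2, 10->10, 3->3, 6->6, 8->8, 5->5, 1->1, 9->9, 4->4
Step 2: d_i = R_x(i) - R_y(i); compute d_i^2.
  (7-7)^2=0, (9-2)^2=49, (10-10)^2=0, (3-3)^2=0, (6-6)^2=0, (8-8)^2=0, (4-5)^2=1, (1-1)^2=0, (2-9)^2=49, (5-4)^2=1
sum(d^2) = 100.
Step 3: rho = 1 - 6*100 / (10*(10^2 - 1)) = 1 - 600/990 = 0.393939.
Step 4: Under H0, t = rho * sqrt((n-2)/(1-rho^2)) = 1.2123 ~ t(8).
Step 5: Two-sided p-value from the t-distribution with 8 df = 0.259998.
Step 6: alpha = 0.1. fail to reject H0.

rho = 0.3939, p = 0.259998, fail to reject H0 at alpha = 0.1.


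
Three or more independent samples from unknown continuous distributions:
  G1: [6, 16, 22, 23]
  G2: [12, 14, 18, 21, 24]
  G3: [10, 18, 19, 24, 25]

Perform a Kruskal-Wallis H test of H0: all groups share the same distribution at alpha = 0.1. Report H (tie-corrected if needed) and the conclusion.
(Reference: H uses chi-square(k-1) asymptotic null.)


Step 1: Combine all N = 14 observations and assign midranks.
sorted (value, group, rank): (6,G1,1), (10,G3,2), (12,G2,3), (14,G2,4), (16,G1,5), (18,G2,6.5), (18,G3,6.5), (19,G3,8), (21,G2,9), (22,G1,10), (23,G1,11), (24,G2,12.5), (24,G3,12.5), (25,G3,14)
Step 2: Sum ranks within each group.
R_1 = 27 (n_1 = 4)
R_2 = 35 (n_2 = 5)
R_3 = 43 (n_3 = 5)
Step 3: H = 12/(N(N+1)) * sum(R_i^2/n_i) - 3(N+1)
     = 12/(14*15) * (27^2/4 + 35^2/5 + 43^2/5) - 3*15
     = 0.057143 * 797.05 - 45
     = 0.545714.
Step 4: Ties present; correction factor C = 1 - 12/(14^3 - 14) = 0.995604. Corrected H = 0.545714 / 0.995604 = 0.548124.
Step 5: Under H0, H ~ chi^2(2); p-value = 0.760285.
Step 6: alpha = 0.1. fail to reject H0.

H = 0.5481, df = 2, p = 0.760285, fail to reject H0.


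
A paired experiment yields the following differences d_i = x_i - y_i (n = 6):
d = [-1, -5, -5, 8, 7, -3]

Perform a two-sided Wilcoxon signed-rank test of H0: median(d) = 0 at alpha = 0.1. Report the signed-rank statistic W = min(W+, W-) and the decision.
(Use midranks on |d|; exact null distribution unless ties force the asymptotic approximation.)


Step 1: Drop any zero differences (none here) and take |d_i|.
|d| = [1, 5, 5, 8, 7, 3]
Step 2: Midrank |d_i| (ties get averaged ranks).
ranks: |1|->1, |5|->3.5, |5|->3.5, |8|->6, |7|->5, |3|->2
Step 3: Attach original signs; sum ranks with positive sign and with negative sign.
W+ = 6 + 5 = 11
W- = 1 + 3.5 + 3.5 + 2 = 10
(Check: W+ + W- = 21 should equal n(n+1)/2 = 21.)
Step 4: Test statistic W = min(W+, W-) = 10.
Step 5: Ties in |d|, so use the tie-corrected normal approximation.
        E[W] = n(n+1)/4 = 6*7/4 = 10.5.
        Tie groups: |d|=5 (t=2); sum(t^3 - t) = 6.
        Var[W] = n(n+1)(2n+1)/24 - sum(t^3-t)/48 = 546/24 - 6/48 = 22.625.
        z = (W - E[W]) / sqrt(Var[W]) = (10 - 10.5) / 4.7566 = -0.1051.
        Two-sided p = 2*Phi(z) = 0.916282.
Step 6: alpha = 0.1. fail to reject H0.

W+ = 11, W- = 10, W = min = 10, p = 0.916282, fail to reject H0.


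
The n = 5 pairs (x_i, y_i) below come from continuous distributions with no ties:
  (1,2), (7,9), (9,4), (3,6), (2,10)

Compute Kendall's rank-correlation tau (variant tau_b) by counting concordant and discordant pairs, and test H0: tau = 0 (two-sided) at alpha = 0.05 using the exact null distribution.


Step 1: Enumerate the 10 unordered pairs (i,j) with i<j and classify each by sign(x_j-x_i) * sign(y_j-y_i).
  (1,2):dx=+6,dy=+7->C; (1,3):dx=+8,dy=+2->C; (1,4):dx=+2,dy=+4->C; (1,5):dx=+1,dy=+8->C
  (2,3):dx=+2,dy=-5->D; (2,4):dx=-4,dy=-3->C; (2,5):dx=-5,dy=+1->D; (3,4):dx=-6,dy=+2->D
  (3,5):dx=-7,dy=+6->D; (4,5):dx=-1,dy=+4->D
Step 2: C = 5, D = 5, total pairs = 10.
Step 3: tau = (C - D)/(n(n-1)/2) = (5 - 5)/10 = 0.000000.
Step 4: Exact two-sided p-value (enumerate n! = 120 permutations of y under H0): p = 1.000000.
Step 5: alpha = 0.05. fail to reject H0.

tau_b = 0.0000 (C=5, D=5), p = 1.000000, fail to reject H0.


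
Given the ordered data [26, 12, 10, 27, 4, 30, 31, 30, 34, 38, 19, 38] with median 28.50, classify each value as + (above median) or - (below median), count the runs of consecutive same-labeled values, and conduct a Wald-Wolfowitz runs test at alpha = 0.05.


Step 1: Compute median = 28.50; label A = above, B = below.
Labels in order: BBBBBAAAAABA  (n_A = 6, n_B = 6)
Step 2: Count runs R = 4.
Step 3: Under H0 (random ordering), E[R] = 2*n_A*n_B/(n_A+n_B) + 1 = 2*6*6/12 + 1 = 7.0000.
        Var[R] = 2*n_A*n_B*(2*n_A*n_B - n_A - n_B) / ((n_A+n_B)^2 * (n_A+n_B-1)) = 4320/1584 = 2.7273.
        SD[R] = 1.6514.
Step 4: Continuity-corrected z = (R + 0.5 - E[R]) / SD[R] = (4 + 0.5 - 7.0000) / 1.6514 = -1.5138.
Step 5: Two-sided p-value via normal approximation = 2*(1 - Phi(|z|)) = 0.130070.
Step 6: alpha = 0.05. fail to reject H0.

R = 4, z = -1.5138, p = 0.130070, fail to reject H0.


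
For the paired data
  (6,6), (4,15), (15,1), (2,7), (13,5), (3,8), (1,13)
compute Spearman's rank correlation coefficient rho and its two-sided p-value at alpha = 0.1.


Step 1: Rank x and y separately (midranks; no ties here).
rank(x): 6->5, 4->4, 15->7, 2->2, 13->6, 3->3, 1->1
rank(y): 6->3, 15->7, 1->1, 7->4, 5->2, 8->5, 13->6
Step 2: d_i = R_x(i) - R_y(i); compute d_i^2.
  (5-3)^2=4, (4-7)^2=9, (7-1)^2=36, (2-4)^2=4, (6-2)^2=16, (3-5)^2=4, (1-6)^2=25
sum(d^2) = 98.
Step 3: rho = 1 - 6*98 / (7*(7^2 - 1)) = 1 - 588/336 = -0.750000.
Step 4: Under H0, t = rho * sqrt((n-2)/(1-rho^2)) = -2.5355 ~ t(5).
Step 5: Two-sided p-value from the t-distribution with 5 df = 0.052181.
Step 6: alpha = 0.1. reject H0.

rho = -0.7500, p = 0.052181, reject H0 at alpha = 0.1.


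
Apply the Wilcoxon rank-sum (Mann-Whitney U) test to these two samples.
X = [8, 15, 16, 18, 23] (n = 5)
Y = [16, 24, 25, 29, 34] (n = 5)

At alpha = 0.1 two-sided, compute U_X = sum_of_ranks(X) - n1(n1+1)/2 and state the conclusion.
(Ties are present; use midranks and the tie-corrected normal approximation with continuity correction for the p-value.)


Step 1: Combine and sort all 10 observations; assign midranks.
sorted (value, group): (8,X), (15,X), (16,X), (16,Y), (18,X), (23,X), (24,Y), (25,Y), (29,Y), (34,Y)
ranks: 8->1, 15->2, 16->3.5, 16->3.5, 18->5, 23->6, 24->7, 25->8, 29->9, 34->10
Step 2: Rank sum for X: R1 = 1 + 2 + 3.5 + 5 + 6 = 17.5.
Step 3: U_X = R1 - n1(n1+1)/2 = 17.5 - 5*6/2 = 17.5 - 15 = 2.5.
       U_Y = n1*n2 - U_X = 25 - 2.5 = 22.5.
Step 4: Ties are present, so use the tie-corrected normal approximation (with continuity correction) for the p-value.
Step 5: p-value = 0.046533; compare to alpha = 0.1. reject H0.

U_X = 2.5, p = 0.046533, reject H0 at alpha = 0.1.


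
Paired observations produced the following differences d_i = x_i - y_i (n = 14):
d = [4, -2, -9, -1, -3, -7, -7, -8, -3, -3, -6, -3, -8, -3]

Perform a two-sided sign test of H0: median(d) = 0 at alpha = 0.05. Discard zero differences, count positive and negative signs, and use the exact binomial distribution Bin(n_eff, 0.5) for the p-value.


Step 1: Discard zero differences. Original n = 14; n_eff = number of nonzero differences = 14.
Nonzero differences (with sign): +4, -2, -9, -1, -3, -7, -7, -8, -3, -3, -6, -3, -8, -3
Step 2: Count signs: positive = 1, negative = 13.
Step 3: Under H0: P(positive) = 0.5, so the number of positives S ~ Bin(14, 0.5).
Step 4: Two-sided exact p-value = sum of Bin(14,0.5) probabilities at or below the observed probability = 0.001831.
Step 5: alpha = 0.05. reject H0.

n_eff = 14, pos = 1, neg = 13, p = 0.001831, reject H0.


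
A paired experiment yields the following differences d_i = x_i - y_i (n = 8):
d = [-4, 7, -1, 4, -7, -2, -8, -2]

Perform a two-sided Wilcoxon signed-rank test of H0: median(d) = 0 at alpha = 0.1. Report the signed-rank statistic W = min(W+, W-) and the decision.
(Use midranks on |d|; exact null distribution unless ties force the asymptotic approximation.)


Step 1: Drop any zero differences (none here) and take |d_i|.
|d| = [4, 7, 1, 4, 7, 2, 8, 2]
Step 2: Midrank |d_i| (ties get averaged ranks).
ranks: |4|->4.5, |7|->6.5, |1|->1, |4|->4.5, |7|->6.5, |2|->2.5, |8|->8, |2|->2.5
Step 3: Attach original signs; sum ranks with positive sign and with negative sign.
W+ = 6.5 + 4.5 = 11
W- = 4.5 + 1 + 6.5 + 2.5 + 8 + 2.5 = 25
(Check: W+ + W- = 36 should equal n(n+1)/2 = 36.)
Step 4: Test statistic W = min(W+, W-) = 11.
Step 5: Ties in |d|, so use the tie-corrected normal approximation.
        E[W] = n(n+1)/4 = 8*9/4 = 18.
        Tie groups: |d|=2 (t=2), |d|=4 (t=2), |d|=7 (t=2); sum(t^3 - t) = 18.
        Var[W] = n(n+1)(2n+1)/24 - sum(t^3-t)/48 = 1224/24 - 18/48 = 50.625.
        z = (W - E[W]) / sqrt(Var[W]) = (11 - 18) / 7.1151 = -0.9838.
        Two-sided p = 2*Phi(z) = 0.325204.
Step 6: alpha = 0.1. fail to reject H0.

W+ = 11, W- = 25, W = min = 11, p = 0.325204, fail to reject H0.


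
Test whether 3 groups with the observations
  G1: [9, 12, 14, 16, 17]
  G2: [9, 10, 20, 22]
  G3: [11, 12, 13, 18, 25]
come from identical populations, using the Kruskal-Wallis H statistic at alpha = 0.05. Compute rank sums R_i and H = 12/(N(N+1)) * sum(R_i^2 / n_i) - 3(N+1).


Step 1: Combine all N = 14 observations and assign midranks.
sorted (value, group, rank): (9,G1,1.5), (9,G2,1.5), (10,G2,3), (11,G3,4), (12,G1,5.5), (12,G3,5.5), (13,G3,7), (14,G1,8), (16,G1,9), (17,G1,10), (18,G3,11), (20,G2,12), (22,G2,13), (25,G3,14)
Step 2: Sum ranks within each group.
R_1 = 34 (n_1 = 5)
R_2 = 29.5 (n_2 = 4)
R_3 = 41.5 (n_3 = 5)
Step 3: H = 12/(N(N+1)) * sum(R_i^2/n_i) - 3(N+1)
     = 12/(14*15) * (34^2/5 + 29.5^2/4 + 41.5^2/5) - 3*15
     = 0.057143 * 793.212 - 45
     = 0.326429.
Step 4: Ties present; correction factor C = 1 - 12/(14^3 - 14) = 0.995604. Corrected H = 0.326429 / 0.995604 = 0.327870.
Step 5: Under H0, H ~ chi^2(2); p-value = 0.848797.
Step 6: alpha = 0.05. fail to reject H0.

H = 0.3279, df = 2, p = 0.848797, fail to reject H0.
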